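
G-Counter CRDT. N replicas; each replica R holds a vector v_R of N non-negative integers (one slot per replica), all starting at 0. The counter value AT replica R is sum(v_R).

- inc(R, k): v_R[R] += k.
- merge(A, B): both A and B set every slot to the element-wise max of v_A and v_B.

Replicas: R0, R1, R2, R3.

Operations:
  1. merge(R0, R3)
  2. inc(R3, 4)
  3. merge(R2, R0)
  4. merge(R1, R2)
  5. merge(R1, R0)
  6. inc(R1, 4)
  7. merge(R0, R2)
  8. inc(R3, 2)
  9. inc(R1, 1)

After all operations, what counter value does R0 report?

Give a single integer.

Answer: 0

Derivation:
Op 1: merge R0<->R3 -> R0=(0,0,0,0) R3=(0,0,0,0)
Op 2: inc R3 by 4 -> R3=(0,0,0,4) value=4
Op 3: merge R2<->R0 -> R2=(0,0,0,0) R0=(0,0,0,0)
Op 4: merge R1<->R2 -> R1=(0,0,0,0) R2=(0,0,0,0)
Op 5: merge R1<->R0 -> R1=(0,0,0,0) R0=(0,0,0,0)
Op 6: inc R1 by 4 -> R1=(0,4,0,0) value=4
Op 7: merge R0<->R2 -> R0=(0,0,0,0) R2=(0,0,0,0)
Op 8: inc R3 by 2 -> R3=(0,0,0,6) value=6
Op 9: inc R1 by 1 -> R1=(0,5,0,0) value=5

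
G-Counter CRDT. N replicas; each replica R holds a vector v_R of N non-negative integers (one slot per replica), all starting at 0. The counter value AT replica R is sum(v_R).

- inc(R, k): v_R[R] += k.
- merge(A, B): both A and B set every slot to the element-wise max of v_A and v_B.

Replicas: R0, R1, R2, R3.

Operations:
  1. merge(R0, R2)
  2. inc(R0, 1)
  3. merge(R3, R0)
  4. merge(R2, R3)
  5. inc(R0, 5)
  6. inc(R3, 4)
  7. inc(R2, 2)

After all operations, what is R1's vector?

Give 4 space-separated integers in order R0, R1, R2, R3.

Op 1: merge R0<->R2 -> R0=(0,0,0,0) R2=(0,0,0,0)
Op 2: inc R0 by 1 -> R0=(1,0,0,0) value=1
Op 3: merge R3<->R0 -> R3=(1,0,0,0) R0=(1,0,0,0)
Op 4: merge R2<->R3 -> R2=(1,0,0,0) R3=(1,0,0,0)
Op 5: inc R0 by 5 -> R0=(6,0,0,0) value=6
Op 6: inc R3 by 4 -> R3=(1,0,0,4) value=5
Op 7: inc R2 by 2 -> R2=(1,0,2,0) value=3

Answer: 0 0 0 0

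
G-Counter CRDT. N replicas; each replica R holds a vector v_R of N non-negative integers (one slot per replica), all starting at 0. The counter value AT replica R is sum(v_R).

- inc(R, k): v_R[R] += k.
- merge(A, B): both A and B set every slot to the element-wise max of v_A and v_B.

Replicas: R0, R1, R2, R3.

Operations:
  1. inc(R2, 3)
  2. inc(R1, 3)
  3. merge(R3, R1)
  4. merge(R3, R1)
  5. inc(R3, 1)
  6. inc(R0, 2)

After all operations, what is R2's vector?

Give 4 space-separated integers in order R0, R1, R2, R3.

Op 1: inc R2 by 3 -> R2=(0,0,3,0) value=3
Op 2: inc R1 by 3 -> R1=(0,3,0,0) value=3
Op 3: merge R3<->R1 -> R3=(0,3,0,0) R1=(0,3,0,0)
Op 4: merge R3<->R1 -> R3=(0,3,0,0) R1=(0,3,0,0)
Op 5: inc R3 by 1 -> R3=(0,3,0,1) value=4
Op 6: inc R0 by 2 -> R0=(2,0,0,0) value=2

Answer: 0 0 3 0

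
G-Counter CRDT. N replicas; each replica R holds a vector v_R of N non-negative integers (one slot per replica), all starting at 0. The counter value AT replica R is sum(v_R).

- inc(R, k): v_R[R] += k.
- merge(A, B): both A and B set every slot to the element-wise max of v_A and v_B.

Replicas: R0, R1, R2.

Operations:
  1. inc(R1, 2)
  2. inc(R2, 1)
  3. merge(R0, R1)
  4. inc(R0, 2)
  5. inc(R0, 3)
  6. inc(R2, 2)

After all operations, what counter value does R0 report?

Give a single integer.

Answer: 7

Derivation:
Op 1: inc R1 by 2 -> R1=(0,2,0) value=2
Op 2: inc R2 by 1 -> R2=(0,0,1) value=1
Op 3: merge R0<->R1 -> R0=(0,2,0) R1=(0,2,0)
Op 4: inc R0 by 2 -> R0=(2,2,0) value=4
Op 5: inc R0 by 3 -> R0=(5,2,0) value=7
Op 6: inc R2 by 2 -> R2=(0,0,3) value=3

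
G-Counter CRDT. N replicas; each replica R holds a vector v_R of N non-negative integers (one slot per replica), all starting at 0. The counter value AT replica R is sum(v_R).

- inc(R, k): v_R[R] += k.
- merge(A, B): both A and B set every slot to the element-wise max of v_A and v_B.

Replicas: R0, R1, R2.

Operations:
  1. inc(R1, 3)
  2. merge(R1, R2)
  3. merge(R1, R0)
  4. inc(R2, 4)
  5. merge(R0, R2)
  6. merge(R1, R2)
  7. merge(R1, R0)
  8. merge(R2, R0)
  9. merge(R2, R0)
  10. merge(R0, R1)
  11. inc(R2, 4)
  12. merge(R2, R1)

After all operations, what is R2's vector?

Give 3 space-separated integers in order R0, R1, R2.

Op 1: inc R1 by 3 -> R1=(0,3,0) value=3
Op 2: merge R1<->R2 -> R1=(0,3,0) R2=(0,3,0)
Op 3: merge R1<->R0 -> R1=(0,3,0) R0=(0,3,0)
Op 4: inc R2 by 4 -> R2=(0,3,4) value=7
Op 5: merge R0<->R2 -> R0=(0,3,4) R2=(0,3,4)
Op 6: merge R1<->R2 -> R1=(0,3,4) R2=(0,3,4)
Op 7: merge R1<->R0 -> R1=(0,3,4) R0=(0,3,4)
Op 8: merge R2<->R0 -> R2=(0,3,4) R0=(0,3,4)
Op 9: merge R2<->R0 -> R2=(0,3,4) R0=(0,3,4)
Op 10: merge R0<->R1 -> R0=(0,3,4) R1=(0,3,4)
Op 11: inc R2 by 4 -> R2=(0,3,8) value=11
Op 12: merge R2<->R1 -> R2=(0,3,8) R1=(0,3,8)

Answer: 0 3 8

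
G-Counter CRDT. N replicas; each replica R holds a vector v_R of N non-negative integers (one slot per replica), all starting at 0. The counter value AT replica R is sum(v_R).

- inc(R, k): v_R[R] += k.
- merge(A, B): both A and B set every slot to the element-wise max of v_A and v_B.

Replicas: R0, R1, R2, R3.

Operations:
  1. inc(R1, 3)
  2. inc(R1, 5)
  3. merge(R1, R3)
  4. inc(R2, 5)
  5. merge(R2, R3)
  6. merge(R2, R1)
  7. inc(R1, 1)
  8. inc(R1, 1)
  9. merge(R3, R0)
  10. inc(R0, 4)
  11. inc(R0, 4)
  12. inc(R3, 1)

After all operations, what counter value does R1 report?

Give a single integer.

Answer: 15

Derivation:
Op 1: inc R1 by 3 -> R1=(0,3,0,0) value=3
Op 2: inc R1 by 5 -> R1=(0,8,0,0) value=8
Op 3: merge R1<->R3 -> R1=(0,8,0,0) R3=(0,8,0,0)
Op 4: inc R2 by 5 -> R2=(0,0,5,0) value=5
Op 5: merge R2<->R3 -> R2=(0,8,5,0) R3=(0,8,5,0)
Op 6: merge R2<->R1 -> R2=(0,8,5,0) R1=(0,8,5,0)
Op 7: inc R1 by 1 -> R1=(0,9,5,0) value=14
Op 8: inc R1 by 1 -> R1=(0,10,5,0) value=15
Op 9: merge R3<->R0 -> R3=(0,8,5,0) R0=(0,8,5,0)
Op 10: inc R0 by 4 -> R0=(4,8,5,0) value=17
Op 11: inc R0 by 4 -> R0=(8,8,5,0) value=21
Op 12: inc R3 by 1 -> R3=(0,8,5,1) value=14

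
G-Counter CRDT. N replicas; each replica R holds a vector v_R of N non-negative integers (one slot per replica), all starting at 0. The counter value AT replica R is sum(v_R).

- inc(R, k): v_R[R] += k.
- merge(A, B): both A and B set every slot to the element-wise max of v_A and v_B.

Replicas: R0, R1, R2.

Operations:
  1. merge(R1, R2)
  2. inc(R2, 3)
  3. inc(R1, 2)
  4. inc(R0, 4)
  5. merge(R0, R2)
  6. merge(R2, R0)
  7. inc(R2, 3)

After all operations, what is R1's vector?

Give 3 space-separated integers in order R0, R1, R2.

Op 1: merge R1<->R2 -> R1=(0,0,0) R2=(0,0,0)
Op 2: inc R2 by 3 -> R2=(0,0,3) value=3
Op 3: inc R1 by 2 -> R1=(0,2,0) value=2
Op 4: inc R0 by 4 -> R0=(4,0,0) value=4
Op 5: merge R0<->R2 -> R0=(4,0,3) R2=(4,0,3)
Op 6: merge R2<->R0 -> R2=(4,0,3) R0=(4,0,3)
Op 7: inc R2 by 3 -> R2=(4,0,6) value=10

Answer: 0 2 0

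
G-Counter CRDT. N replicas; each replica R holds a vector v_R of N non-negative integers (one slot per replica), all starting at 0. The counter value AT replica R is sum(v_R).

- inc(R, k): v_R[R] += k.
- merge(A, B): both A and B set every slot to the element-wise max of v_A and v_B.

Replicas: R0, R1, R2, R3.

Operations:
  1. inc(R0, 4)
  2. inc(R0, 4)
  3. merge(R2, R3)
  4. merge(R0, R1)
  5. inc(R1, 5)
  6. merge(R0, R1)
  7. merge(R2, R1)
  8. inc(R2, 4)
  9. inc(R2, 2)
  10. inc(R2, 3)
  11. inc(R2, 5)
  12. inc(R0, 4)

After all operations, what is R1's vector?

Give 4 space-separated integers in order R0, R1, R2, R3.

Answer: 8 5 0 0

Derivation:
Op 1: inc R0 by 4 -> R0=(4,0,0,0) value=4
Op 2: inc R0 by 4 -> R0=(8,0,0,0) value=8
Op 3: merge R2<->R3 -> R2=(0,0,0,0) R3=(0,0,0,0)
Op 4: merge R0<->R1 -> R0=(8,0,0,0) R1=(8,0,0,0)
Op 5: inc R1 by 5 -> R1=(8,5,0,0) value=13
Op 6: merge R0<->R1 -> R0=(8,5,0,0) R1=(8,5,0,0)
Op 7: merge R2<->R1 -> R2=(8,5,0,0) R1=(8,5,0,0)
Op 8: inc R2 by 4 -> R2=(8,5,4,0) value=17
Op 9: inc R2 by 2 -> R2=(8,5,6,0) value=19
Op 10: inc R2 by 3 -> R2=(8,5,9,0) value=22
Op 11: inc R2 by 5 -> R2=(8,5,14,0) value=27
Op 12: inc R0 by 4 -> R0=(12,5,0,0) value=17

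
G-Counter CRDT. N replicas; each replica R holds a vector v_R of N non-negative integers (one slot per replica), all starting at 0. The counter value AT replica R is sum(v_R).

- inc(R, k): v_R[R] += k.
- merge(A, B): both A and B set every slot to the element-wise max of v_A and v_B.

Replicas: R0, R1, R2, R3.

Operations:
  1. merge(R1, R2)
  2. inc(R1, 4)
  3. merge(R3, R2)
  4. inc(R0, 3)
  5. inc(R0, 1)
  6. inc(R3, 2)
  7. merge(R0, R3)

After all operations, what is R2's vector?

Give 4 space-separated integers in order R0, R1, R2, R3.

Answer: 0 0 0 0

Derivation:
Op 1: merge R1<->R2 -> R1=(0,0,0,0) R2=(0,0,0,0)
Op 2: inc R1 by 4 -> R1=(0,4,0,0) value=4
Op 3: merge R3<->R2 -> R3=(0,0,0,0) R2=(0,0,0,0)
Op 4: inc R0 by 3 -> R0=(3,0,0,0) value=3
Op 5: inc R0 by 1 -> R0=(4,0,0,0) value=4
Op 6: inc R3 by 2 -> R3=(0,0,0,2) value=2
Op 7: merge R0<->R3 -> R0=(4,0,0,2) R3=(4,0,0,2)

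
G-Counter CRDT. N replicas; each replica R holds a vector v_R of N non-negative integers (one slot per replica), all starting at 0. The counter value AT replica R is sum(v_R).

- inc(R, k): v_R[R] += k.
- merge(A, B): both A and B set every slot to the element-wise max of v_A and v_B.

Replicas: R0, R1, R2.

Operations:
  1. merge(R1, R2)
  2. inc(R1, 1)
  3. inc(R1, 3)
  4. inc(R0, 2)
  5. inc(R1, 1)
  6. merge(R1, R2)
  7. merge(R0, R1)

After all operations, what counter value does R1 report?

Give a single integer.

Op 1: merge R1<->R2 -> R1=(0,0,0) R2=(0,0,0)
Op 2: inc R1 by 1 -> R1=(0,1,0) value=1
Op 3: inc R1 by 3 -> R1=(0,4,0) value=4
Op 4: inc R0 by 2 -> R0=(2,0,0) value=2
Op 5: inc R1 by 1 -> R1=(0,5,0) value=5
Op 6: merge R1<->R2 -> R1=(0,5,0) R2=(0,5,0)
Op 7: merge R0<->R1 -> R0=(2,5,0) R1=(2,5,0)

Answer: 7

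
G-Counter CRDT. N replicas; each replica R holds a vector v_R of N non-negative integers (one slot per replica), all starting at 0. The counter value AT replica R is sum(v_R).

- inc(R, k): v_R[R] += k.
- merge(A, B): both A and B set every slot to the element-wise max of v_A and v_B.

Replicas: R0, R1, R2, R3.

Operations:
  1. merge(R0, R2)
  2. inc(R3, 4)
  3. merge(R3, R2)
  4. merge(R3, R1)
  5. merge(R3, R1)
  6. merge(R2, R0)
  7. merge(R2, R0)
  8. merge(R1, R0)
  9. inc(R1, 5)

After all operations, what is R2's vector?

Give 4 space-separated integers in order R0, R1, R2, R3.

Answer: 0 0 0 4

Derivation:
Op 1: merge R0<->R2 -> R0=(0,0,0,0) R2=(0,0,0,0)
Op 2: inc R3 by 4 -> R3=(0,0,0,4) value=4
Op 3: merge R3<->R2 -> R3=(0,0,0,4) R2=(0,0,0,4)
Op 4: merge R3<->R1 -> R3=(0,0,0,4) R1=(0,0,0,4)
Op 5: merge R3<->R1 -> R3=(0,0,0,4) R1=(0,0,0,4)
Op 6: merge R2<->R0 -> R2=(0,0,0,4) R0=(0,0,0,4)
Op 7: merge R2<->R0 -> R2=(0,0,0,4) R0=(0,0,0,4)
Op 8: merge R1<->R0 -> R1=(0,0,0,4) R0=(0,0,0,4)
Op 9: inc R1 by 5 -> R1=(0,5,0,4) value=9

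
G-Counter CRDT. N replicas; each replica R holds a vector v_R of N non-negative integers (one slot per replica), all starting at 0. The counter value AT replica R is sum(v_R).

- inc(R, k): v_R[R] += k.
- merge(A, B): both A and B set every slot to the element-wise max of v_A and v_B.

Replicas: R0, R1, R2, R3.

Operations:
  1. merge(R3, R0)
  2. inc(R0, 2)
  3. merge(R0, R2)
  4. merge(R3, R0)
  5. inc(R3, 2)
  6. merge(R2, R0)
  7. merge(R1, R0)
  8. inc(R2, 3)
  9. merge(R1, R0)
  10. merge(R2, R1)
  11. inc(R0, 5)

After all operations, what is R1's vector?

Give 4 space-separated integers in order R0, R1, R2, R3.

Answer: 2 0 3 0

Derivation:
Op 1: merge R3<->R0 -> R3=(0,0,0,0) R0=(0,0,0,0)
Op 2: inc R0 by 2 -> R0=(2,0,0,0) value=2
Op 3: merge R0<->R2 -> R0=(2,0,0,0) R2=(2,0,0,0)
Op 4: merge R3<->R0 -> R3=(2,0,0,0) R0=(2,0,0,0)
Op 5: inc R3 by 2 -> R3=(2,0,0,2) value=4
Op 6: merge R2<->R0 -> R2=(2,0,0,0) R0=(2,0,0,0)
Op 7: merge R1<->R0 -> R1=(2,0,0,0) R0=(2,0,0,0)
Op 8: inc R2 by 3 -> R2=(2,0,3,0) value=5
Op 9: merge R1<->R0 -> R1=(2,0,0,0) R0=(2,0,0,0)
Op 10: merge R2<->R1 -> R2=(2,0,3,0) R1=(2,0,3,0)
Op 11: inc R0 by 5 -> R0=(7,0,0,0) value=7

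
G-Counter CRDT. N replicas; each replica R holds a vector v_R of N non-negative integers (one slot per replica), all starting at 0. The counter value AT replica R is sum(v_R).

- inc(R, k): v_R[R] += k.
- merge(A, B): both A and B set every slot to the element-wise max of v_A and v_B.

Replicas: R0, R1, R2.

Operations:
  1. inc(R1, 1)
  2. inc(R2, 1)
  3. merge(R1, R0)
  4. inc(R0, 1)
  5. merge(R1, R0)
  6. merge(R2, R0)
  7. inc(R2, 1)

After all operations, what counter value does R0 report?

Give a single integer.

Op 1: inc R1 by 1 -> R1=(0,1,0) value=1
Op 2: inc R2 by 1 -> R2=(0,0,1) value=1
Op 3: merge R1<->R0 -> R1=(0,1,0) R0=(0,1,0)
Op 4: inc R0 by 1 -> R0=(1,1,0) value=2
Op 5: merge R1<->R0 -> R1=(1,1,0) R0=(1,1,0)
Op 6: merge R2<->R0 -> R2=(1,1,1) R0=(1,1,1)
Op 7: inc R2 by 1 -> R2=(1,1,2) value=4

Answer: 3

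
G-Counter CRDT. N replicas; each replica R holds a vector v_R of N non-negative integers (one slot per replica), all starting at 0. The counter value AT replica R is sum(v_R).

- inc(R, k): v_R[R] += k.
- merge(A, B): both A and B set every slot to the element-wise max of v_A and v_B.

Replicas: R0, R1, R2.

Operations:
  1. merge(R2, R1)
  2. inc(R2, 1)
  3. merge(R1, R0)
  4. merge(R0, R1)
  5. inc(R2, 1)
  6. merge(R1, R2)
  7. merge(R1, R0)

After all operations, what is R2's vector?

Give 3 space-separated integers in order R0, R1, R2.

Op 1: merge R2<->R1 -> R2=(0,0,0) R1=(0,0,0)
Op 2: inc R2 by 1 -> R2=(0,0,1) value=1
Op 3: merge R1<->R0 -> R1=(0,0,0) R0=(0,0,0)
Op 4: merge R0<->R1 -> R0=(0,0,0) R1=(0,0,0)
Op 5: inc R2 by 1 -> R2=(0,0,2) value=2
Op 6: merge R1<->R2 -> R1=(0,0,2) R2=(0,0,2)
Op 7: merge R1<->R0 -> R1=(0,0,2) R0=(0,0,2)

Answer: 0 0 2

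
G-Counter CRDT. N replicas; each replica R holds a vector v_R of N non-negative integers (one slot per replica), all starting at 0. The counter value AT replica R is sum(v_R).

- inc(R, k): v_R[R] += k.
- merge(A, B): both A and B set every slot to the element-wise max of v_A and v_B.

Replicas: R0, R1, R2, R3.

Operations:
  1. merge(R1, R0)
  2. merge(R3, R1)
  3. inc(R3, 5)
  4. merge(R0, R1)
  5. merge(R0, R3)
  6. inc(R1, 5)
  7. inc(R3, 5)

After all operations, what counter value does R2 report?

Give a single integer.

Op 1: merge R1<->R0 -> R1=(0,0,0,0) R0=(0,0,0,0)
Op 2: merge R3<->R1 -> R3=(0,0,0,0) R1=(0,0,0,0)
Op 3: inc R3 by 5 -> R3=(0,0,0,5) value=5
Op 4: merge R0<->R1 -> R0=(0,0,0,0) R1=(0,0,0,0)
Op 5: merge R0<->R3 -> R0=(0,0,0,5) R3=(0,0,0,5)
Op 6: inc R1 by 5 -> R1=(0,5,0,0) value=5
Op 7: inc R3 by 5 -> R3=(0,0,0,10) value=10

Answer: 0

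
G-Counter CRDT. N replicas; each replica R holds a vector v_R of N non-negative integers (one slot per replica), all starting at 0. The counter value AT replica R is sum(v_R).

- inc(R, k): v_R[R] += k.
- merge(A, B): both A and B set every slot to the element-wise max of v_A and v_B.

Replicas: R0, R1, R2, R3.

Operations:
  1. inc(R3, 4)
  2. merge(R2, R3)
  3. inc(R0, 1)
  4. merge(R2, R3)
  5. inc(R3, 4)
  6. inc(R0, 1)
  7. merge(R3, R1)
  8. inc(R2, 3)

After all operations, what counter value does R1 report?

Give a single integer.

Answer: 8

Derivation:
Op 1: inc R3 by 4 -> R3=(0,0,0,4) value=4
Op 2: merge R2<->R3 -> R2=(0,0,0,4) R3=(0,0,0,4)
Op 3: inc R0 by 1 -> R0=(1,0,0,0) value=1
Op 4: merge R2<->R3 -> R2=(0,0,0,4) R3=(0,0,0,4)
Op 5: inc R3 by 4 -> R3=(0,0,0,8) value=8
Op 6: inc R0 by 1 -> R0=(2,0,0,0) value=2
Op 7: merge R3<->R1 -> R3=(0,0,0,8) R1=(0,0,0,8)
Op 8: inc R2 by 3 -> R2=(0,0,3,4) value=7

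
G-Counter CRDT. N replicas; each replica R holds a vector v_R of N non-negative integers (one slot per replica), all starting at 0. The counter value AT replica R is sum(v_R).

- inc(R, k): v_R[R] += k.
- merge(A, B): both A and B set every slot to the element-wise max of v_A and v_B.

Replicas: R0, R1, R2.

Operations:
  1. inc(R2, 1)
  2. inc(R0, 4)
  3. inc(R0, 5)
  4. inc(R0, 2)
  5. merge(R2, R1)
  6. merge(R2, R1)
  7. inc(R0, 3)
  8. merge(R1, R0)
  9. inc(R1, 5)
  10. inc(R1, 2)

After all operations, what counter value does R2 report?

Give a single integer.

Answer: 1

Derivation:
Op 1: inc R2 by 1 -> R2=(0,0,1) value=1
Op 2: inc R0 by 4 -> R0=(4,0,0) value=4
Op 3: inc R0 by 5 -> R0=(9,0,0) value=9
Op 4: inc R0 by 2 -> R0=(11,0,0) value=11
Op 5: merge R2<->R1 -> R2=(0,0,1) R1=(0,0,1)
Op 6: merge R2<->R1 -> R2=(0,0,1) R1=(0,0,1)
Op 7: inc R0 by 3 -> R0=(14,0,0) value=14
Op 8: merge R1<->R0 -> R1=(14,0,1) R0=(14,0,1)
Op 9: inc R1 by 5 -> R1=(14,5,1) value=20
Op 10: inc R1 by 2 -> R1=(14,7,1) value=22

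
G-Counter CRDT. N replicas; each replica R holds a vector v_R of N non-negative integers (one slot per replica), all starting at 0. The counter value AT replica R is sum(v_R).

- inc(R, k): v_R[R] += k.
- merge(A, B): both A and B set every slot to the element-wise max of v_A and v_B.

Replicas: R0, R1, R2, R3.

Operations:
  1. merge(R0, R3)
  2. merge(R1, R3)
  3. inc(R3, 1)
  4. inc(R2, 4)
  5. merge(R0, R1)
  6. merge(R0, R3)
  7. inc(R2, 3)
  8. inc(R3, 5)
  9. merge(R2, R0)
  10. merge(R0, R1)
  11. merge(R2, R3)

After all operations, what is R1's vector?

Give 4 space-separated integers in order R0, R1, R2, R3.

Op 1: merge R0<->R3 -> R0=(0,0,0,0) R3=(0,0,0,0)
Op 2: merge R1<->R3 -> R1=(0,0,0,0) R3=(0,0,0,0)
Op 3: inc R3 by 1 -> R3=(0,0,0,1) value=1
Op 4: inc R2 by 4 -> R2=(0,0,4,0) value=4
Op 5: merge R0<->R1 -> R0=(0,0,0,0) R1=(0,0,0,0)
Op 6: merge R0<->R3 -> R0=(0,0,0,1) R3=(0,0,0,1)
Op 7: inc R2 by 3 -> R2=(0,0,7,0) value=7
Op 8: inc R3 by 5 -> R3=(0,0,0,6) value=6
Op 9: merge R2<->R0 -> R2=(0,0,7,1) R0=(0,0,7,1)
Op 10: merge R0<->R1 -> R0=(0,0,7,1) R1=(0,0,7,1)
Op 11: merge R2<->R3 -> R2=(0,0,7,6) R3=(0,0,7,6)

Answer: 0 0 7 1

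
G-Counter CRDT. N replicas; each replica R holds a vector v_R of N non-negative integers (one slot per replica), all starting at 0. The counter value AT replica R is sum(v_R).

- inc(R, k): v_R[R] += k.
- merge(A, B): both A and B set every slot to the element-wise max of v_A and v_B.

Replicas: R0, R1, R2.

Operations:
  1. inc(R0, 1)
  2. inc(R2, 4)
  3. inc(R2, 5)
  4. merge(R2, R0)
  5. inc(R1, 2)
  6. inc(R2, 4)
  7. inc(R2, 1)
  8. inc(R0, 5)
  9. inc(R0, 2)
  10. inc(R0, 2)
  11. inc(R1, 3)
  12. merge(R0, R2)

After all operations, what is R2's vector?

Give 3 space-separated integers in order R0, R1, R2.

Op 1: inc R0 by 1 -> R0=(1,0,0) value=1
Op 2: inc R2 by 4 -> R2=(0,0,4) value=4
Op 3: inc R2 by 5 -> R2=(0,0,9) value=9
Op 4: merge R2<->R0 -> R2=(1,0,9) R0=(1,0,9)
Op 5: inc R1 by 2 -> R1=(0,2,0) value=2
Op 6: inc R2 by 4 -> R2=(1,0,13) value=14
Op 7: inc R2 by 1 -> R2=(1,0,14) value=15
Op 8: inc R0 by 5 -> R0=(6,0,9) value=15
Op 9: inc R0 by 2 -> R0=(8,0,9) value=17
Op 10: inc R0 by 2 -> R0=(10,0,9) value=19
Op 11: inc R1 by 3 -> R1=(0,5,0) value=5
Op 12: merge R0<->R2 -> R0=(10,0,14) R2=(10,0,14)

Answer: 10 0 14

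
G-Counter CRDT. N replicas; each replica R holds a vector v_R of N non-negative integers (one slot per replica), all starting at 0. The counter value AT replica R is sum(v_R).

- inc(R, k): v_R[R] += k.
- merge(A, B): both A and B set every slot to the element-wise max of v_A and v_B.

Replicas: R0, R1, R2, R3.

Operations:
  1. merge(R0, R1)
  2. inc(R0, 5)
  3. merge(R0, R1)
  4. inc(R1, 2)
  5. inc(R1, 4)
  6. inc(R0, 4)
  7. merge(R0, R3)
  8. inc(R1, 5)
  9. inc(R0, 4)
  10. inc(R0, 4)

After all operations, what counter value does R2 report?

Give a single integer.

Op 1: merge R0<->R1 -> R0=(0,0,0,0) R1=(0,0,0,0)
Op 2: inc R0 by 5 -> R0=(5,0,0,0) value=5
Op 3: merge R0<->R1 -> R0=(5,0,0,0) R1=(5,0,0,0)
Op 4: inc R1 by 2 -> R1=(5,2,0,0) value=7
Op 5: inc R1 by 4 -> R1=(5,6,0,0) value=11
Op 6: inc R0 by 4 -> R0=(9,0,0,0) value=9
Op 7: merge R0<->R3 -> R0=(9,0,0,0) R3=(9,0,0,0)
Op 8: inc R1 by 5 -> R1=(5,11,0,0) value=16
Op 9: inc R0 by 4 -> R0=(13,0,0,0) value=13
Op 10: inc R0 by 4 -> R0=(17,0,0,0) value=17

Answer: 0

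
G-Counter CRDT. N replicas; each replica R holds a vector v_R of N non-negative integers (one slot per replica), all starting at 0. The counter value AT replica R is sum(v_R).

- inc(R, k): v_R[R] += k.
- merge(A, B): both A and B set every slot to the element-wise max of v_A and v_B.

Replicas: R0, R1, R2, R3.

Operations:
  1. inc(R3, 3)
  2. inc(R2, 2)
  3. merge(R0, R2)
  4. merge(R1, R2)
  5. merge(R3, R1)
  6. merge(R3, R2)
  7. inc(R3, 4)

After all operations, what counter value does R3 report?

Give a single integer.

Op 1: inc R3 by 3 -> R3=(0,0,0,3) value=3
Op 2: inc R2 by 2 -> R2=(0,0,2,0) value=2
Op 3: merge R0<->R2 -> R0=(0,0,2,0) R2=(0,0,2,0)
Op 4: merge R1<->R2 -> R1=(0,0,2,0) R2=(0,0,2,0)
Op 5: merge R3<->R1 -> R3=(0,0,2,3) R1=(0,0,2,3)
Op 6: merge R3<->R2 -> R3=(0,0,2,3) R2=(0,0,2,3)
Op 7: inc R3 by 4 -> R3=(0,0,2,7) value=9

Answer: 9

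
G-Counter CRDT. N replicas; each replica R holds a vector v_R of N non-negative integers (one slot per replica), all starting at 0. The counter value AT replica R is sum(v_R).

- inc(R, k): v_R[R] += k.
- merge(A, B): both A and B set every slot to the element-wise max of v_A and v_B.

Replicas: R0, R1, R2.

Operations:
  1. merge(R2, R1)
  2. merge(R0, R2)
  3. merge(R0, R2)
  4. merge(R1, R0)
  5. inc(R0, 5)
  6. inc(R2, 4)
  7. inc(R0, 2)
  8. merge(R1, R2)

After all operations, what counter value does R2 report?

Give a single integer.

Answer: 4

Derivation:
Op 1: merge R2<->R1 -> R2=(0,0,0) R1=(0,0,0)
Op 2: merge R0<->R2 -> R0=(0,0,0) R2=(0,0,0)
Op 3: merge R0<->R2 -> R0=(0,0,0) R2=(0,0,0)
Op 4: merge R1<->R0 -> R1=(0,0,0) R0=(0,0,0)
Op 5: inc R0 by 5 -> R0=(5,0,0) value=5
Op 6: inc R2 by 4 -> R2=(0,0,4) value=4
Op 7: inc R0 by 2 -> R0=(7,0,0) value=7
Op 8: merge R1<->R2 -> R1=(0,0,4) R2=(0,0,4)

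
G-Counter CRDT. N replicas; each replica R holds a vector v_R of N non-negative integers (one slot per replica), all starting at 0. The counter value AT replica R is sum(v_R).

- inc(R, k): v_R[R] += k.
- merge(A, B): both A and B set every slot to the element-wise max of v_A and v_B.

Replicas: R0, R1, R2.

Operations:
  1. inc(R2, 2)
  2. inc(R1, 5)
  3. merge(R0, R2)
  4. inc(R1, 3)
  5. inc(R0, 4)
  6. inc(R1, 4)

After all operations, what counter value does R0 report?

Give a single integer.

Answer: 6

Derivation:
Op 1: inc R2 by 2 -> R2=(0,0,2) value=2
Op 2: inc R1 by 5 -> R1=(0,5,0) value=5
Op 3: merge R0<->R2 -> R0=(0,0,2) R2=(0,0,2)
Op 4: inc R1 by 3 -> R1=(0,8,0) value=8
Op 5: inc R0 by 4 -> R0=(4,0,2) value=6
Op 6: inc R1 by 4 -> R1=(0,12,0) value=12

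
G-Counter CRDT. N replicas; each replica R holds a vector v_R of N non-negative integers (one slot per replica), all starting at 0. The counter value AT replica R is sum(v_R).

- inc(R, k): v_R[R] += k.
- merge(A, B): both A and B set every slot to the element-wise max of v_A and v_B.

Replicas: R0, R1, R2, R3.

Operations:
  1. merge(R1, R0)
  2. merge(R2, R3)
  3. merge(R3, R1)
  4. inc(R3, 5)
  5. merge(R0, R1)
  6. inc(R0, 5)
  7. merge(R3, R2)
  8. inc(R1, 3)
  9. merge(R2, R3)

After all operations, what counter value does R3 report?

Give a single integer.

Answer: 5

Derivation:
Op 1: merge R1<->R0 -> R1=(0,0,0,0) R0=(0,0,0,0)
Op 2: merge R2<->R3 -> R2=(0,0,0,0) R3=(0,0,0,0)
Op 3: merge R3<->R1 -> R3=(0,0,0,0) R1=(0,0,0,0)
Op 4: inc R3 by 5 -> R3=(0,0,0,5) value=5
Op 5: merge R0<->R1 -> R0=(0,0,0,0) R1=(0,0,0,0)
Op 6: inc R0 by 5 -> R0=(5,0,0,0) value=5
Op 7: merge R3<->R2 -> R3=(0,0,0,5) R2=(0,0,0,5)
Op 8: inc R1 by 3 -> R1=(0,3,0,0) value=3
Op 9: merge R2<->R3 -> R2=(0,0,0,5) R3=(0,0,0,5)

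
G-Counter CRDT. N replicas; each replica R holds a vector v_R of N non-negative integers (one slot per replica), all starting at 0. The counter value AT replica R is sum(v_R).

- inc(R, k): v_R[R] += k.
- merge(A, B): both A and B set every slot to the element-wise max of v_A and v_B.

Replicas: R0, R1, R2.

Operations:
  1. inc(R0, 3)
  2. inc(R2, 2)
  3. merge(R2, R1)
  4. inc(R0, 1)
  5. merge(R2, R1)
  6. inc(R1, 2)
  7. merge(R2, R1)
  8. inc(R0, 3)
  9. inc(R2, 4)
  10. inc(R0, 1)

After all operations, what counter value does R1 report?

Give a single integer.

Op 1: inc R0 by 3 -> R0=(3,0,0) value=3
Op 2: inc R2 by 2 -> R2=(0,0,2) value=2
Op 3: merge R2<->R1 -> R2=(0,0,2) R1=(0,0,2)
Op 4: inc R0 by 1 -> R0=(4,0,0) value=4
Op 5: merge R2<->R1 -> R2=(0,0,2) R1=(0,0,2)
Op 6: inc R1 by 2 -> R1=(0,2,2) value=4
Op 7: merge R2<->R1 -> R2=(0,2,2) R1=(0,2,2)
Op 8: inc R0 by 3 -> R0=(7,0,0) value=7
Op 9: inc R2 by 4 -> R2=(0,2,6) value=8
Op 10: inc R0 by 1 -> R0=(8,0,0) value=8

Answer: 4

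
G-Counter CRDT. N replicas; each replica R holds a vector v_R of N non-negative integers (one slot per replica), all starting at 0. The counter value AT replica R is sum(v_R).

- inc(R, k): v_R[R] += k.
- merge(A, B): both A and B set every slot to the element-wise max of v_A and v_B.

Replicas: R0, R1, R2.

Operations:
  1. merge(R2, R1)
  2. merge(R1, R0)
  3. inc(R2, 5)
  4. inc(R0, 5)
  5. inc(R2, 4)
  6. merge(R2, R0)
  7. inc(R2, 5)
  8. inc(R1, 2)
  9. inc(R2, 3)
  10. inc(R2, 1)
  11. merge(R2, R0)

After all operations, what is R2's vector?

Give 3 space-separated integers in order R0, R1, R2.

Answer: 5 0 18

Derivation:
Op 1: merge R2<->R1 -> R2=(0,0,0) R1=(0,0,0)
Op 2: merge R1<->R0 -> R1=(0,0,0) R0=(0,0,0)
Op 3: inc R2 by 5 -> R2=(0,0,5) value=5
Op 4: inc R0 by 5 -> R0=(5,0,0) value=5
Op 5: inc R2 by 4 -> R2=(0,0,9) value=9
Op 6: merge R2<->R0 -> R2=(5,0,9) R0=(5,0,9)
Op 7: inc R2 by 5 -> R2=(5,0,14) value=19
Op 8: inc R1 by 2 -> R1=(0,2,0) value=2
Op 9: inc R2 by 3 -> R2=(5,0,17) value=22
Op 10: inc R2 by 1 -> R2=(5,0,18) value=23
Op 11: merge R2<->R0 -> R2=(5,0,18) R0=(5,0,18)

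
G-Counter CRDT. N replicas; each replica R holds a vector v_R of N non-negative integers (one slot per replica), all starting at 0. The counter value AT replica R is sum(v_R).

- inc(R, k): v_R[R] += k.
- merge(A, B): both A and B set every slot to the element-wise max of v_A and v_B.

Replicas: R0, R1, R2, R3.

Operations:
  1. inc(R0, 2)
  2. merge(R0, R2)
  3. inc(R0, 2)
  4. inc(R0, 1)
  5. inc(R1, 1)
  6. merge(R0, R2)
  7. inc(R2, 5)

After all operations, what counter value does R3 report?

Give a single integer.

Answer: 0

Derivation:
Op 1: inc R0 by 2 -> R0=(2,0,0,0) value=2
Op 2: merge R0<->R2 -> R0=(2,0,0,0) R2=(2,0,0,0)
Op 3: inc R0 by 2 -> R0=(4,0,0,0) value=4
Op 4: inc R0 by 1 -> R0=(5,0,0,0) value=5
Op 5: inc R1 by 1 -> R1=(0,1,0,0) value=1
Op 6: merge R0<->R2 -> R0=(5,0,0,0) R2=(5,0,0,0)
Op 7: inc R2 by 5 -> R2=(5,0,5,0) value=10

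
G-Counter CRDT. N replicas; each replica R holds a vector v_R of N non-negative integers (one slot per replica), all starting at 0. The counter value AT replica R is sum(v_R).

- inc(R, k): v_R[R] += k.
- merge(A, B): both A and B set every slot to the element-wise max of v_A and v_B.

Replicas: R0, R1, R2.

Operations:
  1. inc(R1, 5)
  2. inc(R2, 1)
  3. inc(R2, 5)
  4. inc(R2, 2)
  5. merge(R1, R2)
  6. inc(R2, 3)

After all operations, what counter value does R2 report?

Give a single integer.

Op 1: inc R1 by 5 -> R1=(0,5,0) value=5
Op 2: inc R2 by 1 -> R2=(0,0,1) value=1
Op 3: inc R2 by 5 -> R2=(0,0,6) value=6
Op 4: inc R2 by 2 -> R2=(0,0,8) value=8
Op 5: merge R1<->R2 -> R1=(0,5,8) R2=(0,5,8)
Op 6: inc R2 by 3 -> R2=(0,5,11) value=16

Answer: 16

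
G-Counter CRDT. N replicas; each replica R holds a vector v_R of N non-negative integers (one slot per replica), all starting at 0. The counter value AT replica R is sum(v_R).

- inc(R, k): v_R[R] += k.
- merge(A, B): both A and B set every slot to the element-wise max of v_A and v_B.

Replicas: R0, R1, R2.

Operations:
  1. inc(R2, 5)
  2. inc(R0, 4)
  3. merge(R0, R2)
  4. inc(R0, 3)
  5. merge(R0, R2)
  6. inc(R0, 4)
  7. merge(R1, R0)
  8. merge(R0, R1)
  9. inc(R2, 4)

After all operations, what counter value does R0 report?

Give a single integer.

Op 1: inc R2 by 5 -> R2=(0,0,5) value=5
Op 2: inc R0 by 4 -> R0=(4,0,0) value=4
Op 3: merge R0<->R2 -> R0=(4,0,5) R2=(4,0,5)
Op 4: inc R0 by 3 -> R0=(7,0,5) value=12
Op 5: merge R0<->R2 -> R0=(7,0,5) R2=(7,0,5)
Op 6: inc R0 by 4 -> R0=(11,0,5) value=16
Op 7: merge R1<->R0 -> R1=(11,0,5) R0=(11,0,5)
Op 8: merge R0<->R1 -> R0=(11,0,5) R1=(11,0,5)
Op 9: inc R2 by 4 -> R2=(7,0,9) value=16

Answer: 16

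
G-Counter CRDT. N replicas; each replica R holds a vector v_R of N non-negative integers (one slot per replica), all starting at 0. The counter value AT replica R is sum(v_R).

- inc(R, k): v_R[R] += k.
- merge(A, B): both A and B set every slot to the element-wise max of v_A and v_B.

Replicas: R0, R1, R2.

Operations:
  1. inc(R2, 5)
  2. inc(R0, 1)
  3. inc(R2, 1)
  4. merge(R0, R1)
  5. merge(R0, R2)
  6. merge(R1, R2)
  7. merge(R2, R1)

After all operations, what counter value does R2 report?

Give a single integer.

Answer: 7

Derivation:
Op 1: inc R2 by 5 -> R2=(0,0,5) value=5
Op 2: inc R0 by 1 -> R0=(1,0,0) value=1
Op 3: inc R2 by 1 -> R2=(0,0,6) value=6
Op 4: merge R0<->R1 -> R0=(1,0,0) R1=(1,0,0)
Op 5: merge R0<->R2 -> R0=(1,0,6) R2=(1,0,6)
Op 6: merge R1<->R2 -> R1=(1,0,6) R2=(1,0,6)
Op 7: merge R2<->R1 -> R2=(1,0,6) R1=(1,0,6)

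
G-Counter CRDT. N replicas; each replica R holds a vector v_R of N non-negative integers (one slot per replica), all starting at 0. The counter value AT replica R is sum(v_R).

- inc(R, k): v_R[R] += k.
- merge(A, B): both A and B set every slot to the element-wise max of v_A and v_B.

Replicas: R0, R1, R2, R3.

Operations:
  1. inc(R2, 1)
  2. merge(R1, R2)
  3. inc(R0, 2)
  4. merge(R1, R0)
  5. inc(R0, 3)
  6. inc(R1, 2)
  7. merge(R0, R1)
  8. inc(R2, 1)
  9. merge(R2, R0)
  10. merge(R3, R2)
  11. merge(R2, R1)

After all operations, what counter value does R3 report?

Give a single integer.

Op 1: inc R2 by 1 -> R2=(0,0,1,0) value=1
Op 2: merge R1<->R2 -> R1=(0,0,1,0) R2=(0,0,1,0)
Op 3: inc R0 by 2 -> R0=(2,0,0,0) value=2
Op 4: merge R1<->R0 -> R1=(2,0,1,0) R0=(2,0,1,0)
Op 5: inc R0 by 3 -> R0=(5,0,1,0) value=6
Op 6: inc R1 by 2 -> R1=(2,2,1,0) value=5
Op 7: merge R0<->R1 -> R0=(5,2,1,0) R1=(5,2,1,0)
Op 8: inc R2 by 1 -> R2=(0,0,2,0) value=2
Op 9: merge R2<->R0 -> R2=(5,2,2,0) R0=(5,2,2,0)
Op 10: merge R3<->R2 -> R3=(5,2,2,0) R2=(5,2,2,0)
Op 11: merge R2<->R1 -> R2=(5,2,2,0) R1=(5,2,2,0)

Answer: 9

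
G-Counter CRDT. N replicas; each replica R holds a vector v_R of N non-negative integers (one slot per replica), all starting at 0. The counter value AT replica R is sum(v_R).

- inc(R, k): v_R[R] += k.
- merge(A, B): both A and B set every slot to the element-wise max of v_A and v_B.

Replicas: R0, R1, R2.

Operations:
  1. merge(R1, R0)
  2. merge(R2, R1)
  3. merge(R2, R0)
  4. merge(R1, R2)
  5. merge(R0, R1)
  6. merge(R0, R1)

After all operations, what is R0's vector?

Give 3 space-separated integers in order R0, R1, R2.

Answer: 0 0 0

Derivation:
Op 1: merge R1<->R0 -> R1=(0,0,0) R0=(0,0,0)
Op 2: merge R2<->R1 -> R2=(0,0,0) R1=(0,0,0)
Op 3: merge R2<->R0 -> R2=(0,0,0) R0=(0,0,0)
Op 4: merge R1<->R2 -> R1=(0,0,0) R2=(0,0,0)
Op 5: merge R0<->R1 -> R0=(0,0,0) R1=(0,0,0)
Op 6: merge R0<->R1 -> R0=(0,0,0) R1=(0,0,0)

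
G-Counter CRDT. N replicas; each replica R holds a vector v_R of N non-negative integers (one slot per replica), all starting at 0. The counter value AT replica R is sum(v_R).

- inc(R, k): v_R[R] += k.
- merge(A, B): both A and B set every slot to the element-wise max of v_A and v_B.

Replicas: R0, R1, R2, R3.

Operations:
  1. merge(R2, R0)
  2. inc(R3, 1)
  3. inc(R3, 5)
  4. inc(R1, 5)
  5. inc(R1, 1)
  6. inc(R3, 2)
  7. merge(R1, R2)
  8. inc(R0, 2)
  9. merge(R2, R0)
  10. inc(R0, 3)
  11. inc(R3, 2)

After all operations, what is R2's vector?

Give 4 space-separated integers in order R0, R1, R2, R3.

Op 1: merge R2<->R0 -> R2=(0,0,0,0) R0=(0,0,0,0)
Op 2: inc R3 by 1 -> R3=(0,0,0,1) value=1
Op 3: inc R3 by 5 -> R3=(0,0,0,6) value=6
Op 4: inc R1 by 5 -> R1=(0,5,0,0) value=5
Op 5: inc R1 by 1 -> R1=(0,6,0,0) value=6
Op 6: inc R3 by 2 -> R3=(0,0,0,8) value=8
Op 7: merge R1<->R2 -> R1=(0,6,0,0) R2=(0,6,0,0)
Op 8: inc R0 by 2 -> R0=(2,0,0,0) value=2
Op 9: merge R2<->R0 -> R2=(2,6,0,0) R0=(2,6,0,0)
Op 10: inc R0 by 3 -> R0=(5,6,0,0) value=11
Op 11: inc R3 by 2 -> R3=(0,0,0,10) value=10

Answer: 2 6 0 0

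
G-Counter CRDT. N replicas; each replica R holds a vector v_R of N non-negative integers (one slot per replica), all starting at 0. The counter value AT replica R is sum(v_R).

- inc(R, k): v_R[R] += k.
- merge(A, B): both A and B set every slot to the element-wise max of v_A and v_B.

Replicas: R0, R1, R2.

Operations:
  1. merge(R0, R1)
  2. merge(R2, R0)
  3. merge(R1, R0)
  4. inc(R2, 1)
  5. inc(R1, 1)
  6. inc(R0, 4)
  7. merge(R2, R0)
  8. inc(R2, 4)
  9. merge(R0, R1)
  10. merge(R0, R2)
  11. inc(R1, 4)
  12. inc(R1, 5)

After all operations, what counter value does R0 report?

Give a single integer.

Answer: 10

Derivation:
Op 1: merge R0<->R1 -> R0=(0,0,0) R1=(0,0,0)
Op 2: merge R2<->R0 -> R2=(0,0,0) R0=(0,0,0)
Op 3: merge R1<->R0 -> R1=(0,0,0) R0=(0,0,0)
Op 4: inc R2 by 1 -> R2=(0,0,1) value=1
Op 5: inc R1 by 1 -> R1=(0,1,0) value=1
Op 6: inc R0 by 4 -> R0=(4,0,0) value=4
Op 7: merge R2<->R0 -> R2=(4,0,1) R0=(4,0,1)
Op 8: inc R2 by 4 -> R2=(4,0,5) value=9
Op 9: merge R0<->R1 -> R0=(4,1,1) R1=(4,1,1)
Op 10: merge R0<->R2 -> R0=(4,1,5) R2=(4,1,5)
Op 11: inc R1 by 4 -> R1=(4,5,1) value=10
Op 12: inc R1 by 5 -> R1=(4,10,1) value=15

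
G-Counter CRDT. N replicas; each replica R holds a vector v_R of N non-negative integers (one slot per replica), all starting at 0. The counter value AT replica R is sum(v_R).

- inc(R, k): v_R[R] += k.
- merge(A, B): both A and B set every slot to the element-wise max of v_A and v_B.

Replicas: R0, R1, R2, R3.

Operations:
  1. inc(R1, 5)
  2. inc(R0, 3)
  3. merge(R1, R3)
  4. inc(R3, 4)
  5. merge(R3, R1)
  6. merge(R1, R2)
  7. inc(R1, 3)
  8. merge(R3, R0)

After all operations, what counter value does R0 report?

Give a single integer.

Op 1: inc R1 by 5 -> R1=(0,5,0,0) value=5
Op 2: inc R0 by 3 -> R0=(3,0,0,0) value=3
Op 3: merge R1<->R3 -> R1=(0,5,0,0) R3=(0,5,0,0)
Op 4: inc R3 by 4 -> R3=(0,5,0,4) value=9
Op 5: merge R3<->R1 -> R3=(0,5,0,4) R1=(0,5,0,4)
Op 6: merge R1<->R2 -> R1=(0,5,0,4) R2=(0,5,0,4)
Op 7: inc R1 by 3 -> R1=(0,8,0,4) value=12
Op 8: merge R3<->R0 -> R3=(3,5,0,4) R0=(3,5,0,4)

Answer: 12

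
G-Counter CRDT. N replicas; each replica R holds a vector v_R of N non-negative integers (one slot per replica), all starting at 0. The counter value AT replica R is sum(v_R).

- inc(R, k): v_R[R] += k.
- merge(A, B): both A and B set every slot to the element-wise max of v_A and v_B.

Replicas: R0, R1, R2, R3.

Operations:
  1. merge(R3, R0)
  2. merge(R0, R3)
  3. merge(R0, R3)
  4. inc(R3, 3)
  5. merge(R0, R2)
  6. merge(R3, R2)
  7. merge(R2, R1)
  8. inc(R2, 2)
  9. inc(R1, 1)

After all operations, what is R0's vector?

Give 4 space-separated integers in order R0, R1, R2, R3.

Op 1: merge R3<->R0 -> R3=(0,0,0,0) R0=(0,0,0,0)
Op 2: merge R0<->R3 -> R0=(0,0,0,0) R3=(0,0,0,0)
Op 3: merge R0<->R3 -> R0=(0,0,0,0) R3=(0,0,0,0)
Op 4: inc R3 by 3 -> R3=(0,0,0,3) value=3
Op 5: merge R0<->R2 -> R0=(0,0,0,0) R2=(0,0,0,0)
Op 6: merge R3<->R2 -> R3=(0,0,0,3) R2=(0,0,0,3)
Op 7: merge R2<->R1 -> R2=(0,0,0,3) R1=(0,0,0,3)
Op 8: inc R2 by 2 -> R2=(0,0,2,3) value=5
Op 9: inc R1 by 1 -> R1=(0,1,0,3) value=4

Answer: 0 0 0 0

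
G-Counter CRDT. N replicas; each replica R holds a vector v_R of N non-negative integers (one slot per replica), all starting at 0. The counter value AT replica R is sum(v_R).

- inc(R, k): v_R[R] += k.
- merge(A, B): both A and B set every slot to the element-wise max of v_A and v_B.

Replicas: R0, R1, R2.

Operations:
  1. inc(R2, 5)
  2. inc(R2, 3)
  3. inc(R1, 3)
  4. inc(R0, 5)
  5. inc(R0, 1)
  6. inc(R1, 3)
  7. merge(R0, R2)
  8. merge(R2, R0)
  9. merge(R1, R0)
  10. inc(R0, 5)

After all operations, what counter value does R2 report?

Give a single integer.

Op 1: inc R2 by 5 -> R2=(0,0,5) value=5
Op 2: inc R2 by 3 -> R2=(0,0,8) value=8
Op 3: inc R1 by 3 -> R1=(0,3,0) value=3
Op 4: inc R0 by 5 -> R0=(5,0,0) value=5
Op 5: inc R0 by 1 -> R0=(6,0,0) value=6
Op 6: inc R1 by 3 -> R1=(0,6,0) value=6
Op 7: merge R0<->R2 -> R0=(6,0,8) R2=(6,0,8)
Op 8: merge R2<->R0 -> R2=(6,0,8) R0=(6,0,8)
Op 9: merge R1<->R0 -> R1=(6,6,8) R0=(6,6,8)
Op 10: inc R0 by 5 -> R0=(11,6,8) value=25

Answer: 14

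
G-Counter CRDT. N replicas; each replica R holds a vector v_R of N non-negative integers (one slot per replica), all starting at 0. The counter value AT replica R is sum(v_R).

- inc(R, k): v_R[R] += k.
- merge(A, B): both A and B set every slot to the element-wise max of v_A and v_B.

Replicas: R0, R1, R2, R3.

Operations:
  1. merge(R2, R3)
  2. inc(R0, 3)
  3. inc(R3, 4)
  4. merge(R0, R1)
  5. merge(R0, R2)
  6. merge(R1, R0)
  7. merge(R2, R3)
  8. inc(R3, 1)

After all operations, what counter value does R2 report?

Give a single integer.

Op 1: merge R2<->R3 -> R2=(0,0,0,0) R3=(0,0,0,0)
Op 2: inc R0 by 3 -> R0=(3,0,0,0) value=3
Op 3: inc R3 by 4 -> R3=(0,0,0,4) value=4
Op 4: merge R0<->R1 -> R0=(3,0,0,0) R1=(3,0,0,0)
Op 5: merge R0<->R2 -> R0=(3,0,0,0) R2=(3,0,0,0)
Op 6: merge R1<->R0 -> R1=(3,0,0,0) R0=(3,0,0,0)
Op 7: merge R2<->R3 -> R2=(3,0,0,4) R3=(3,0,0,4)
Op 8: inc R3 by 1 -> R3=(3,0,0,5) value=8

Answer: 7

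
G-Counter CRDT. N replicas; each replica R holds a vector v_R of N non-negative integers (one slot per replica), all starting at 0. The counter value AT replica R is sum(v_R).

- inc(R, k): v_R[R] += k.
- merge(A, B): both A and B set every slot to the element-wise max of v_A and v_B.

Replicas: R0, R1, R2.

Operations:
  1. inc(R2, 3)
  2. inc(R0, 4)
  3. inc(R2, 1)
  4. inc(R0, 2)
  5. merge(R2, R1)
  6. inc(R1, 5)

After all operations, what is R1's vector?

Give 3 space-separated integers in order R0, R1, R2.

Answer: 0 5 4

Derivation:
Op 1: inc R2 by 3 -> R2=(0,0,3) value=3
Op 2: inc R0 by 4 -> R0=(4,0,0) value=4
Op 3: inc R2 by 1 -> R2=(0,0,4) value=4
Op 4: inc R0 by 2 -> R0=(6,0,0) value=6
Op 5: merge R2<->R1 -> R2=(0,0,4) R1=(0,0,4)
Op 6: inc R1 by 5 -> R1=(0,5,4) value=9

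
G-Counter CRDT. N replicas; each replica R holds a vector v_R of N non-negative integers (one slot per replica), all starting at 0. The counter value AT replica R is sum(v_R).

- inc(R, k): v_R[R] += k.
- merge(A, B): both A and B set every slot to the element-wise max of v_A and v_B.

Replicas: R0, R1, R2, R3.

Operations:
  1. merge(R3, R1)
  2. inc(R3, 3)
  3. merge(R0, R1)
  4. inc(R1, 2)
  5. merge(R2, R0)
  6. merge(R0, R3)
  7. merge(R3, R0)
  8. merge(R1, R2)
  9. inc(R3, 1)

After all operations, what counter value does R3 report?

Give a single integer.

Op 1: merge R3<->R1 -> R3=(0,0,0,0) R1=(0,0,0,0)
Op 2: inc R3 by 3 -> R3=(0,0,0,3) value=3
Op 3: merge R0<->R1 -> R0=(0,0,0,0) R1=(0,0,0,0)
Op 4: inc R1 by 2 -> R1=(0,2,0,0) value=2
Op 5: merge R2<->R0 -> R2=(0,0,0,0) R0=(0,0,0,0)
Op 6: merge R0<->R3 -> R0=(0,0,0,3) R3=(0,0,0,3)
Op 7: merge R3<->R0 -> R3=(0,0,0,3) R0=(0,0,0,3)
Op 8: merge R1<->R2 -> R1=(0,2,0,0) R2=(0,2,0,0)
Op 9: inc R3 by 1 -> R3=(0,0,0,4) value=4

Answer: 4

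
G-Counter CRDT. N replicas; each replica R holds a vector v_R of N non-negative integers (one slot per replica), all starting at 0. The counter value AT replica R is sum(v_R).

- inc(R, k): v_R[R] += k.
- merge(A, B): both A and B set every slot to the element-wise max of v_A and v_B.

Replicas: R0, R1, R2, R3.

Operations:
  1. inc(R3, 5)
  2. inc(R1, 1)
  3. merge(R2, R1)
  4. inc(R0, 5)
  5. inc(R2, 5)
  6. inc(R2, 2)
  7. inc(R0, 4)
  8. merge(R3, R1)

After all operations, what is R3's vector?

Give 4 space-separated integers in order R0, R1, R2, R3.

Op 1: inc R3 by 5 -> R3=(0,0,0,5) value=5
Op 2: inc R1 by 1 -> R1=(0,1,0,0) value=1
Op 3: merge R2<->R1 -> R2=(0,1,0,0) R1=(0,1,0,0)
Op 4: inc R0 by 5 -> R0=(5,0,0,0) value=5
Op 5: inc R2 by 5 -> R2=(0,1,5,0) value=6
Op 6: inc R2 by 2 -> R2=(0,1,7,0) value=8
Op 7: inc R0 by 4 -> R0=(9,0,0,0) value=9
Op 8: merge R3<->R1 -> R3=(0,1,0,5) R1=(0,1,0,5)

Answer: 0 1 0 5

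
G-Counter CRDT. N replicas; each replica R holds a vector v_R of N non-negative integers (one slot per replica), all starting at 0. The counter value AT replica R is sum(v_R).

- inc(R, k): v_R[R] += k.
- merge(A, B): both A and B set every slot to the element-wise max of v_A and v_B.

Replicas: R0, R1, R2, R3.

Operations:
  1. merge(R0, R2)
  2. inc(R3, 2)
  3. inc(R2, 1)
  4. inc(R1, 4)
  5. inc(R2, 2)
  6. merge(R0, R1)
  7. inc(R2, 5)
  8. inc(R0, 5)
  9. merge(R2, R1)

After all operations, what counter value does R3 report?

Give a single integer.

Op 1: merge R0<->R2 -> R0=(0,0,0,0) R2=(0,0,0,0)
Op 2: inc R3 by 2 -> R3=(0,0,0,2) value=2
Op 3: inc R2 by 1 -> R2=(0,0,1,0) value=1
Op 4: inc R1 by 4 -> R1=(0,4,0,0) value=4
Op 5: inc R2 by 2 -> R2=(0,0,3,0) value=3
Op 6: merge R0<->R1 -> R0=(0,4,0,0) R1=(0,4,0,0)
Op 7: inc R2 by 5 -> R2=(0,0,8,0) value=8
Op 8: inc R0 by 5 -> R0=(5,4,0,0) value=9
Op 9: merge R2<->R1 -> R2=(0,4,8,0) R1=(0,4,8,0)

Answer: 2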